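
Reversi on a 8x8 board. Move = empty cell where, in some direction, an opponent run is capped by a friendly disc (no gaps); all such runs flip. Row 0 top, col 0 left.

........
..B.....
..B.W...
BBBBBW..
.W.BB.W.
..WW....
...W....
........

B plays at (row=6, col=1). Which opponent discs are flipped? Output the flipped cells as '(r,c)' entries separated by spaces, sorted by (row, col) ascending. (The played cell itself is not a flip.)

Answer: (5,2)

Derivation:
Dir NW: first cell '.' (not opp) -> no flip
Dir N: first cell '.' (not opp) -> no flip
Dir NE: opp run (5,2) capped by B -> flip
Dir W: first cell '.' (not opp) -> no flip
Dir E: first cell '.' (not opp) -> no flip
Dir SW: first cell '.' (not opp) -> no flip
Dir S: first cell '.' (not opp) -> no flip
Dir SE: first cell '.' (not opp) -> no flip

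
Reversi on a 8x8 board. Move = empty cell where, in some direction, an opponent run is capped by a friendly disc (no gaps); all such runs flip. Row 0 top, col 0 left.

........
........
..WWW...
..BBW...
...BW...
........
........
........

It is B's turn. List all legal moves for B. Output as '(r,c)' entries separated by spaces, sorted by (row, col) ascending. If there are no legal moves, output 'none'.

Answer: (1,1) (1,2) (1,3) (1,4) (1,5) (2,5) (3,5) (4,5) (5,5)

Derivation:
(1,1): flips 1 -> legal
(1,2): flips 1 -> legal
(1,3): flips 1 -> legal
(1,4): flips 1 -> legal
(1,5): flips 1 -> legal
(2,1): no bracket -> illegal
(2,5): flips 1 -> legal
(3,1): no bracket -> illegal
(3,5): flips 1 -> legal
(4,5): flips 1 -> legal
(5,3): no bracket -> illegal
(5,4): no bracket -> illegal
(5,5): flips 1 -> legal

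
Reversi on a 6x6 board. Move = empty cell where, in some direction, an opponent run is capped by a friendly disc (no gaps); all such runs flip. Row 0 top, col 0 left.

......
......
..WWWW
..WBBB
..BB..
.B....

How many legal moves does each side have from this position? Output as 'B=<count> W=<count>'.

-- B to move --
(1,1): flips 1 -> legal
(1,2): flips 3 -> legal
(1,3): flips 2 -> legal
(1,4): flips 1 -> legal
(1,5): flips 2 -> legal
(2,1): flips 1 -> legal
(3,1): flips 1 -> legal
(4,1): no bracket -> illegal
B mobility = 7
-- W to move --
(3,1): no bracket -> illegal
(4,0): no bracket -> illegal
(4,1): no bracket -> illegal
(4,4): flips 2 -> legal
(4,5): flips 2 -> legal
(5,0): no bracket -> illegal
(5,2): flips 3 -> legal
(5,3): flips 2 -> legal
(5,4): flips 1 -> legal
W mobility = 5

Answer: B=7 W=5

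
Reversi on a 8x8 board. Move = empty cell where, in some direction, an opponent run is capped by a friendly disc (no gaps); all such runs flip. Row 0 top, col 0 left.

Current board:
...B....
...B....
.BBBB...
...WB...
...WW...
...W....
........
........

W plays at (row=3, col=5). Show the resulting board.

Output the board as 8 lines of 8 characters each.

Answer: ...B....
...B....
.BBBB...
...WWW..
...WW...
...W....
........
........

Derivation:
Place W at (3,5); scan 8 dirs for brackets.
Dir NW: opp run (2,4) (1,3), next='.' -> no flip
Dir N: first cell '.' (not opp) -> no flip
Dir NE: first cell '.' (not opp) -> no flip
Dir W: opp run (3,4) capped by W -> flip
Dir E: first cell '.' (not opp) -> no flip
Dir SW: first cell 'W' (not opp) -> no flip
Dir S: first cell '.' (not opp) -> no flip
Dir SE: first cell '.' (not opp) -> no flip
All flips: (3,4)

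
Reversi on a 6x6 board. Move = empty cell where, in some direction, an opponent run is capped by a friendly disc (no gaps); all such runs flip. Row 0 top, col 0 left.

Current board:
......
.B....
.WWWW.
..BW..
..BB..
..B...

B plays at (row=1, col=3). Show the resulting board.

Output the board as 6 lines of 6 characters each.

Place B at (1,3); scan 8 dirs for brackets.
Dir NW: first cell '.' (not opp) -> no flip
Dir N: first cell '.' (not opp) -> no flip
Dir NE: first cell '.' (not opp) -> no flip
Dir W: first cell '.' (not opp) -> no flip
Dir E: first cell '.' (not opp) -> no flip
Dir SW: opp run (2,2), next='.' -> no flip
Dir S: opp run (2,3) (3,3) capped by B -> flip
Dir SE: opp run (2,4), next='.' -> no flip
All flips: (2,3) (3,3)

Answer: ......
.B.B..
.WWBW.
..BB..
..BB..
..B...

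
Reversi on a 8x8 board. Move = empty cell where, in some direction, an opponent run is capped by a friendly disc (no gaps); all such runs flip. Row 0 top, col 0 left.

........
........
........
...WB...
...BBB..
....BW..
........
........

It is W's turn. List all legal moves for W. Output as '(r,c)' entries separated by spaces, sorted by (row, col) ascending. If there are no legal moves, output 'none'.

(2,3): no bracket -> illegal
(2,4): no bracket -> illegal
(2,5): no bracket -> illegal
(3,2): no bracket -> illegal
(3,5): flips 2 -> legal
(3,6): no bracket -> illegal
(4,2): no bracket -> illegal
(4,6): no bracket -> illegal
(5,2): no bracket -> illegal
(5,3): flips 2 -> legal
(5,6): no bracket -> illegal
(6,3): no bracket -> illegal
(6,4): no bracket -> illegal
(6,5): no bracket -> illegal

Answer: (3,5) (5,3)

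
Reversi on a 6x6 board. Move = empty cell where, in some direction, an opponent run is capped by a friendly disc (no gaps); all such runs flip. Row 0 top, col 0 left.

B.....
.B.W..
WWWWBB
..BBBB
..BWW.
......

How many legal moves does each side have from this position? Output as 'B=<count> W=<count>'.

-- B to move --
(0,2): flips 1 -> legal
(0,3): flips 2 -> legal
(0,4): no bracket -> illegal
(1,0): flips 1 -> legal
(1,2): flips 2 -> legal
(1,4): flips 1 -> legal
(3,0): no bracket -> illegal
(3,1): flips 1 -> legal
(4,5): flips 2 -> legal
(5,2): flips 1 -> legal
(5,3): flips 2 -> legal
(5,4): flips 2 -> legal
(5,5): flips 1 -> legal
B mobility = 11
-- W to move --
(0,1): flips 1 -> legal
(0,2): flips 1 -> legal
(1,0): no bracket -> illegal
(1,2): no bracket -> illegal
(1,4): flips 2 -> legal
(1,5): no bracket -> illegal
(3,1): no bracket -> illegal
(4,1): flips 2 -> legal
(4,5): flips 1 -> legal
(5,1): no bracket -> illegal
(5,2): flips 2 -> legal
(5,3): no bracket -> illegal
W mobility = 6

Answer: B=11 W=6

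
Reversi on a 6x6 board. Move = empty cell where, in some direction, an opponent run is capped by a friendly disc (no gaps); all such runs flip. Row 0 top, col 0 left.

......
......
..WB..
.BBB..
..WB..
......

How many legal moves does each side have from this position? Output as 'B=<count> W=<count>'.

-- B to move --
(1,1): flips 1 -> legal
(1,2): flips 1 -> legal
(1,3): flips 1 -> legal
(2,1): flips 1 -> legal
(4,1): flips 1 -> legal
(5,1): flips 1 -> legal
(5,2): flips 1 -> legal
(5,3): flips 1 -> legal
B mobility = 8
-- W to move --
(1,2): no bracket -> illegal
(1,3): no bracket -> illegal
(1,4): no bracket -> illegal
(2,0): flips 1 -> legal
(2,1): no bracket -> illegal
(2,4): flips 2 -> legal
(3,0): no bracket -> illegal
(3,4): no bracket -> illegal
(4,0): flips 1 -> legal
(4,1): no bracket -> illegal
(4,4): flips 2 -> legal
(5,2): no bracket -> illegal
(5,3): no bracket -> illegal
(5,4): no bracket -> illegal
W mobility = 4

Answer: B=8 W=4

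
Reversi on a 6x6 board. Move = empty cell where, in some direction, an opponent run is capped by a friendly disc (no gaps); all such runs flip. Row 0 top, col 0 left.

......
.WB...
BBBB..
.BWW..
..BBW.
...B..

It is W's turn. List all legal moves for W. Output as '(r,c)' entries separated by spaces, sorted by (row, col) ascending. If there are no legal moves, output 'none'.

(0,1): no bracket -> illegal
(0,2): flips 2 -> legal
(0,3): no bracket -> illegal
(1,0): flips 1 -> legal
(1,3): flips 2 -> legal
(1,4): flips 1 -> legal
(2,4): no bracket -> illegal
(3,0): flips 1 -> legal
(3,4): no bracket -> illegal
(4,0): no bracket -> illegal
(4,1): flips 4 -> legal
(5,1): flips 1 -> legal
(5,2): flips 1 -> legal
(5,4): flips 1 -> legal

Answer: (0,2) (1,0) (1,3) (1,4) (3,0) (4,1) (5,1) (5,2) (5,4)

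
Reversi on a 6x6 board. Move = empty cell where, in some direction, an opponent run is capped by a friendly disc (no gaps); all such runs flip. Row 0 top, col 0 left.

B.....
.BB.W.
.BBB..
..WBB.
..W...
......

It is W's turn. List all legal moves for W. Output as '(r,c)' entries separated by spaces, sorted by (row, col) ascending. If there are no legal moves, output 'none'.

Answer: (0,2) (1,0) (2,4) (3,5)

Derivation:
(0,1): no bracket -> illegal
(0,2): flips 2 -> legal
(0,3): no bracket -> illegal
(1,0): flips 1 -> legal
(1,3): no bracket -> illegal
(2,0): no bracket -> illegal
(2,4): flips 1 -> legal
(2,5): no bracket -> illegal
(3,0): no bracket -> illegal
(3,1): no bracket -> illegal
(3,5): flips 2 -> legal
(4,3): no bracket -> illegal
(4,4): no bracket -> illegal
(4,5): no bracket -> illegal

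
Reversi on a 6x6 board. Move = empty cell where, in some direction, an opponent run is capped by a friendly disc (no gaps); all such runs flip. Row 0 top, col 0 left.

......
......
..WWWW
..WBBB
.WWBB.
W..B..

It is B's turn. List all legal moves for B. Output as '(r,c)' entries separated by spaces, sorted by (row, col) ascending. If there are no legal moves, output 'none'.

Answer: (1,1) (1,2) (1,3) (1,4) (1,5) (2,1) (3,1) (4,0) (5,1)

Derivation:
(1,1): flips 1 -> legal
(1,2): flips 1 -> legal
(1,3): flips 2 -> legal
(1,4): flips 1 -> legal
(1,5): flips 2 -> legal
(2,1): flips 1 -> legal
(3,0): no bracket -> illegal
(3,1): flips 2 -> legal
(4,0): flips 2 -> legal
(5,1): flips 1 -> legal
(5,2): no bracket -> illegal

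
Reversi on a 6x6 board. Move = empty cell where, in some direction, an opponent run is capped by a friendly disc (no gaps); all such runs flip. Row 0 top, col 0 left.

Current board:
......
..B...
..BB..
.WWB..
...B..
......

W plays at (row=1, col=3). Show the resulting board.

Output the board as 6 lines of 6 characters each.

Place W at (1,3); scan 8 dirs for brackets.
Dir NW: first cell '.' (not opp) -> no flip
Dir N: first cell '.' (not opp) -> no flip
Dir NE: first cell '.' (not opp) -> no flip
Dir W: opp run (1,2), next='.' -> no flip
Dir E: first cell '.' (not opp) -> no flip
Dir SW: opp run (2,2) capped by W -> flip
Dir S: opp run (2,3) (3,3) (4,3), next='.' -> no flip
Dir SE: first cell '.' (not opp) -> no flip
All flips: (2,2)

Answer: ......
..BW..
..WB..
.WWB..
...B..
......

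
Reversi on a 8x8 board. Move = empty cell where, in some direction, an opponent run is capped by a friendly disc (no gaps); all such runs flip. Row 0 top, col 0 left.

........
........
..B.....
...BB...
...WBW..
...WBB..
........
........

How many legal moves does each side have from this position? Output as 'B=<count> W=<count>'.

Answer: B=9 W=6

Derivation:
-- B to move --
(3,2): flips 1 -> legal
(3,5): flips 1 -> legal
(3,6): flips 1 -> legal
(4,2): flips 1 -> legal
(4,6): flips 1 -> legal
(5,2): flips 2 -> legal
(5,6): flips 1 -> legal
(6,2): flips 1 -> legal
(6,3): flips 2 -> legal
(6,4): no bracket -> illegal
B mobility = 9
-- W to move --
(1,1): no bracket -> illegal
(1,2): no bracket -> illegal
(1,3): no bracket -> illegal
(2,1): no bracket -> illegal
(2,3): flips 2 -> legal
(2,4): no bracket -> illegal
(2,5): flips 1 -> legal
(3,1): no bracket -> illegal
(3,2): no bracket -> illegal
(3,5): flips 1 -> legal
(4,2): no bracket -> illegal
(4,6): no bracket -> illegal
(5,6): flips 2 -> legal
(6,3): flips 1 -> legal
(6,4): no bracket -> illegal
(6,5): flips 2 -> legal
(6,6): no bracket -> illegal
W mobility = 6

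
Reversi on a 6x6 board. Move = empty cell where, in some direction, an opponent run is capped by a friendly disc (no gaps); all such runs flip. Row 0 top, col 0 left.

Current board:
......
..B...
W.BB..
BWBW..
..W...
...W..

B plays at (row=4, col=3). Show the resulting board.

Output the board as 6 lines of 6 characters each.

Place B at (4,3); scan 8 dirs for brackets.
Dir NW: first cell 'B' (not opp) -> no flip
Dir N: opp run (3,3) capped by B -> flip
Dir NE: first cell '.' (not opp) -> no flip
Dir W: opp run (4,2), next='.' -> no flip
Dir E: first cell '.' (not opp) -> no flip
Dir SW: first cell '.' (not opp) -> no flip
Dir S: opp run (5,3), next=edge -> no flip
Dir SE: first cell '.' (not opp) -> no flip
All flips: (3,3)

Answer: ......
..B...
W.BB..
BWBB..
..WB..
...W..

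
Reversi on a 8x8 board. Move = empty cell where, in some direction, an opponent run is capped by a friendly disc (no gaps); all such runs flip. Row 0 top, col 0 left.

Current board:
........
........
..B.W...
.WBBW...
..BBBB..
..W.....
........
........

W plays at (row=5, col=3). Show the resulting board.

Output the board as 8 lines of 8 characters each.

Answer: ........
........
..B.W...
.WBBW...
..WBBB..
..WW....
........
........

Derivation:
Place W at (5,3); scan 8 dirs for brackets.
Dir NW: opp run (4,2) capped by W -> flip
Dir N: opp run (4,3) (3,3), next='.' -> no flip
Dir NE: opp run (4,4), next='.' -> no flip
Dir W: first cell 'W' (not opp) -> no flip
Dir E: first cell '.' (not opp) -> no flip
Dir SW: first cell '.' (not opp) -> no flip
Dir S: first cell '.' (not opp) -> no flip
Dir SE: first cell '.' (not opp) -> no flip
All flips: (4,2)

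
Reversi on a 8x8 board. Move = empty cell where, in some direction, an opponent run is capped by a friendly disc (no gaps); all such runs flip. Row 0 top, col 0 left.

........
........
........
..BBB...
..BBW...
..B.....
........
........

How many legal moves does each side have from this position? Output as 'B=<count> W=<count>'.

Answer: B=3 W=3

Derivation:
-- B to move --
(3,5): no bracket -> illegal
(4,5): flips 1 -> legal
(5,3): no bracket -> illegal
(5,4): flips 1 -> legal
(5,5): flips 1 -> legal
B mobility = 3
-- W to move --
(2,1): no bracket -> illegal
(2,2): flips 1 -> legal
(2,3): no bracket -> illegal
(2,4): flips 1 -> legal
(2,5): no bracket -> illegal
(3,1): no bracket -> illegal
(3,5): no bracket -> illegal
(4,1): flips 2 -> legal
(4,5): no bracket -> illegal
(5,1): no bracket -> illegal
(5,3): no bracket -> illegal
(5,4): no bracket -> illegal
(6,1): no bracket -> illegal
(6,2): no bracket -> illegal
(6,3): no bracket -> illegal
W mobility = 3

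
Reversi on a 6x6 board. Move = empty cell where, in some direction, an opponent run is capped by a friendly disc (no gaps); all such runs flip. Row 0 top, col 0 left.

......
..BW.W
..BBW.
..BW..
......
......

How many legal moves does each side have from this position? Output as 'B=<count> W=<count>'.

Answer: B=7 W=3

Derivation:
-- B to move --
(0,2): no bracket -> illegal
(0,3): flips 1 -> legal
(0,4): flips 1 -> legal
(0,5): no bracket -> illegal
(1,4): flips 1 -> legal
(2,5): flips 1 -> legal
(3,4): flips 1 -> legal
(3,5): no bracket -> illegal
(4,2): no bracket -> illegal
(4,3): flips 1 -> legal
(4,4): flips 1 -> legal
B mobility = 7
-- W to move --
(0,1): no bracket -> illegal
(0,2): no bracket -> illegal
(0,3): no bracket -> illegal
(1,1): flips 2 -> legal
(1,4): no bracket -> illegal
(2,1): flips 2 -> legal
(3,1): flips 2 -> legal
(3,4): no bracket -> illegal
(4,1): no bracket -> illegal
(4,2): no bracket -> illegal
(4,3): no bracket -> illegal
W mobility = 3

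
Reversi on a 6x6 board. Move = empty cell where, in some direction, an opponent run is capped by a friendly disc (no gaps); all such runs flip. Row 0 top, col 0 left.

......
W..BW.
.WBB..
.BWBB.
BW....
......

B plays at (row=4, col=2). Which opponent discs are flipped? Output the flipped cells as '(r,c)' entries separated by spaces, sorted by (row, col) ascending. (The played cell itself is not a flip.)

Answer: (3,2) (4,1)

Derivation:
Dir NW: first cell 'B' (not opp) -> no flip
Dir N: opp run (3,2) capped by B -> flip
Dir NE: first cell 'B' (not opp) -> no flip
Dir W: opp run (4,1) capped by B -> flip
Dir E: first cell '.' (not opp) -> no flip
Dir SW: first cell '.' (not opp) -> no flip
Dir S: first cell '.' (not opp) -> no flip
Dir SE: first cell '.' (not opp) -> no flip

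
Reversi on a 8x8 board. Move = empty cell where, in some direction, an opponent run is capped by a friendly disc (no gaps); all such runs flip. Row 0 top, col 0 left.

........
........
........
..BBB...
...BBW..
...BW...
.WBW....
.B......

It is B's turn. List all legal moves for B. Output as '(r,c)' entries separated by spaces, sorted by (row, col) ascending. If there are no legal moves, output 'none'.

(3,5): no bracket -> illegal
(3,6): no bracket -> illegal
(4,6): flips 1 -> legal
(5,0): no bracket -> illegal
(5,1): flips 1 -> legal
(5,2): no bracket -> illegal
(5,5): flips 1 -> legal
(5,6): flips 1 -> legal
(6,0): flips 1 -> legal
(6,4): flips 2 -> legal
(6,5): flips 1 -> legal
(7,0): no bracket -> illegal
(7,2): no bracket -> illegal
(7,3): flips 1 -> legal
(7,4): no bracket -> illegal

Answer: (4,6) (5,1) (5,5) (5,6) (6,0) (6,4) (6,5) (7,3)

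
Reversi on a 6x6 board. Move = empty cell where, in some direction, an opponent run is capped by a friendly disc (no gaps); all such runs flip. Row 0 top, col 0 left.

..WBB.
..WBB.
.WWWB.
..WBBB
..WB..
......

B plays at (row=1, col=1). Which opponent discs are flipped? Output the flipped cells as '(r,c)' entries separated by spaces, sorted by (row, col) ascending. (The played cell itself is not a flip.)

Answer: (1,2) (2,2)

Derivation:
Dir NW: first cell '.' (not opp) -> no flip
Dir N: first cell '.' (not opp) -> no flip
Dir NE: opp run (0,2), next=edge -> no flip
Dir W: first cell '.' (not opp) -> no flip
Dir E: opp run (1,2) capped by B -> flip
Dir SW: first cell '.' (not opp) -> no flip
Dir S: opp run (2,1), next='.' -> no flip
Dir SE: opp run (2,2) capped by B -> flip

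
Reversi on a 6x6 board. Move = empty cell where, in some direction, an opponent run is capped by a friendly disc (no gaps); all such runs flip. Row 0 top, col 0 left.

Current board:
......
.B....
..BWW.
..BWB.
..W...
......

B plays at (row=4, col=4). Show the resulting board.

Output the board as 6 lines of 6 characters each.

Answer: ......
.B....
..BWW.
..BBB.
..W.B.
......

Derivation:
Place B at (4,4); scan 8 dirs for brackets.
Dir NW: opp run (3,3) capped by B -> flip
Dir N: first cell 'B' (not opp) -> no flip
Dir NE: first cell '.' (not opp) -> no flip
Dir W: first cell '.' (not opp) -> no flip
Dir E: first cell '.' (not opp) -> no flip
Dir SW: first cell '.' (not opp) -> no flip
Dir S: first cell '.' (not opp) -> no flip
Dir SE: first cell '.' (not opp) -> no flip
All flips: (3,3)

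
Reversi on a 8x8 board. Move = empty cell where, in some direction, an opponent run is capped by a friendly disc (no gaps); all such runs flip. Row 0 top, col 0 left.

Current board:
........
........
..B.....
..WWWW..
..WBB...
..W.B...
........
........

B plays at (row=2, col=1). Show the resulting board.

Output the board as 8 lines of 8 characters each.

Place B at (2,1); scan 8 dirs for brackets.
Dir NW: first cell '.' (not opp) -> no flip
Dir N: first cell '.' (not opp) -> no flip
Dir NE: first cell '.' (not opp) -> no flip
Dir W: first cell '.' (not opp) -> no flip
Dir E: first cell 'B' (not opp) -> no flip
Dir SW: first cell '.' (not opp) -> no flip
Dir S: first cell '.' (not opp) -> no flip
Dir SE: opp run (3,2) capped by B -> flip
All flips: (3,2)

Answer: ........
........
.BB.....
..BWWW..
..WBB...
..W.B...
........
........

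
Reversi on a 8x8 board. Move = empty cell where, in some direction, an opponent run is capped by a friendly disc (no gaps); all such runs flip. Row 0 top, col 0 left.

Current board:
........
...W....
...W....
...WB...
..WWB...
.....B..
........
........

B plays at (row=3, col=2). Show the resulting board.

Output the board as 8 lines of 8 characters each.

Answer: ........
...W....
...W....
..BBB...
..WWB...
.....B..
........
........

Derivation:
Place B at (3,2); scan 8 dirs for brackets.
Dir NW: first cell '.' (not opp) -> no flip
Dir N: first cell '.' (not opp) -> no flip
Dir NE: opp run (2,3), next='.' -> no flip
Dir W: first cell '.' (not opp) -> no flip
Dir E: opp run (3,3) capped by B -> flip
Dir SW: first cell '.' (not opp) -> no flip
Dir S: opp run (4,2), next='.' -> no flip
Dir SE: opp run (4,3), next='.' -> no flip
All flips: (3,3)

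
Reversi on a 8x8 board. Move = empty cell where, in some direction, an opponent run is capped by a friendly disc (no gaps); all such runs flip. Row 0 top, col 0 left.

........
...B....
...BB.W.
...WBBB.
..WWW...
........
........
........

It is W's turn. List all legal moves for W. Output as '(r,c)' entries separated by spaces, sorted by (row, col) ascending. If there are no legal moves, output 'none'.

(0,2): no bracket -> illegal
(0,3): flips 2 -> legal
(0,4): no bracket -> illegal
(1,2): no bracket -> illegal
(1,4): flips 2 -> legal
(1,5): flips 1 -> legal
(2,2): no bracket -> illegal
(2,5): flips 1 -> legal
(2,7): no bracket -> illegal
(3,2): no bracket -> illegal
(3,7): flips 3 -> legal
(4,5): no bracket -> illegal
(4,6): flips 1 -> legal
(4,7): no bracket -> illegal

Answer: (0,3) (1,4) (1,5) (2,5) (3,7) (4,6)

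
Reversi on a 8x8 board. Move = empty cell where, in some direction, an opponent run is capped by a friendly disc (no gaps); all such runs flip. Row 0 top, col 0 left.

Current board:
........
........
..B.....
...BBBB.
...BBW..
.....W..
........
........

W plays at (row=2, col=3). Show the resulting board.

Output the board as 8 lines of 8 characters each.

Answer: ........
........
..BW....
...BWBB.
...BBW..
.....W..
........
........

Derivation:
Place W at (2,3); scan 8 dirs for brackets.
Dir NW: first cell '.' (not opp) -> no flip
Dir N: first cell '.' (not opp) -> no flip
Dir NE: first cell '.' (not opp) -> no flip
Dir W: opp run (2,2), next='.' -> no flip
Dir E: first cell '.' (not opp) -> no flip
Dir SW: first cell '.' (not opp) -> no flip
Dir S: opp run (3,3) (4,3), next='.' -> no flip
Dir SE: opp run (3,4) capped by W -> flip
All flips: (3,4)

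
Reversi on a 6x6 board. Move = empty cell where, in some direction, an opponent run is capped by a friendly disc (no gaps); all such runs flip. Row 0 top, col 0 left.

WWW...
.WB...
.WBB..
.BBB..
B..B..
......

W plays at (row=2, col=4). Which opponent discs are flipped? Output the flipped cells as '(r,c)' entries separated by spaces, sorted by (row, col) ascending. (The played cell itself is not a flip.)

Answer: (2,2) (2,3)

Derivation:
Dir NW: first cell '.' (not opp) -> no flip
Dir N: first cell '.' (not opp) -> no flip
Dir NE: first cell '.' (not opp) -> no flip
Dir W: opp run (2,3) (2,2) capped by W -> flip
Dir E: first cell '.' (not opp) -> no flip
Dir SW: opp run (3,3), next='.' -> no flip
Dir S: first cell '.' (not opp) -> no flip
Dir SE: first cell '.' (not opp) -> no flip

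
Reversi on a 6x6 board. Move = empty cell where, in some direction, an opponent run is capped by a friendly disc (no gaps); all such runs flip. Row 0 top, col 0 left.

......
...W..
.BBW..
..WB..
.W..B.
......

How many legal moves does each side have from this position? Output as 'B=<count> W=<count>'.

Answer: B=6 W=6

Derivation:
-- B to move --
(0,2): no bracket -> illegal
(0,3): flips 2 -> legal
(0,4): flips 1 -> legal
(1,2): no bracket -> illegal
(1,4): no bracket -> illegal
(2,4): flips 1 -> legal
(3,0): no bracket -> illegal
(3,1): flips 1 -> legal
(3,4): no bracket -> illegal
(4,0): no bracket -> illegal
(4,2): flips 1 -> legal
(4,3): flips 1 -> legal
(5,0): no bracket -> illegal
(5,1): no bracket -> illegal
(5,2): no bracket -> illegal
B mobility = 6
-- W to move --
(1,0): flips 1 -> legal
(1,1): no bracket -> illegal
(1,2): flips 1 -> legal
(2,0): flips 2 -> legal
(2,4): no bracket -> illegal
(3,0): no bracket -> illegal
(3,1): flips 1 -> legal
(3,4): flips 1 -> legal
(3,5): no bracket -> illegal
(4,2): no bracket -> illegal
(4,3): flips 1 -> legal
(4,5): no bracket -> illegal
(5,3): no bracket -> illegal
(5,4): no bracket -> illegal
(5,5): no bracket -> illegal
W mobility = 6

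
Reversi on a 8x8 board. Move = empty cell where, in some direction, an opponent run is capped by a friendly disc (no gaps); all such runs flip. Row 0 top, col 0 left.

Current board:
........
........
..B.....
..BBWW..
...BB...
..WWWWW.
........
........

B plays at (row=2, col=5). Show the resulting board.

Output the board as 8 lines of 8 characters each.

Answer: ........
........
..B..B..
..BBBW..
...BB...
..WWWWW.
........
........

Derivation:
Place B at (2,5); scan 8 dirs for brackets.
Dir NW: first cell '.' (not opp) -> no flip
Dir N: first cell '.' (not opp) -> no flip
Dir NE: first cell '.' (not opp) -> no flip
Dir W: first cell '.' (not opp) -> no flip
Dir E: first cell '.' (not opp) -> no flip
Dir SW: opp run (3,4) capped by B -> flip
Dir S: opp run (3,5), next='.' -> no flip
Dir SE: first cell '.' (not opp) -> no flip
All flips: (3,4)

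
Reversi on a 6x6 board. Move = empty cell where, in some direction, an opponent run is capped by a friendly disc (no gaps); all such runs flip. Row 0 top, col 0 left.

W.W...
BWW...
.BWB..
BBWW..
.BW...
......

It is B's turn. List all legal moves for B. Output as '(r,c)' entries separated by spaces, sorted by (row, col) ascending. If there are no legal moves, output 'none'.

(0,1): flips 2 -> legal
(0,3): flips 1 -> legal
(1,3): flips 3 -> legal
(2,0): no bracket -> illegal
(2,4): no bracket -> illegal
(3,4): flips 2 -> legal
(4,3): flips 3 -> legal
(4,4): no bracket -> illegal
(5,1): no bracket -> illegal
(5,2): no bracket -> illegal
(5,3): flips 1 -> legal

Answer: (0,1) (0,3) (1,3) (3,4) (4,3) (5,3)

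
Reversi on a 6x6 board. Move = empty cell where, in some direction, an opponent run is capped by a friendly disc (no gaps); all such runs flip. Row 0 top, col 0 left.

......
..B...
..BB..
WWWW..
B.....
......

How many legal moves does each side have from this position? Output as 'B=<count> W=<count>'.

-- B to move --
(2,0): flips 1 -> legal
(2,1): no bracket -> illegal
(2,4): no bracket -> illegal
(3,4): no bracket -> illegal
(4,1): flips 1 -> legal
(4,2): flips 1 -> legal
(4,3): flips 1 -> legal
(4,4): flips 1 -> legal
B mobility = 5
-- W to move --
(0,1): no bracket -> illegal
(0,2): flips 2 -> legal
(0,3): no bracket -> illegal
(1,1): flips 1 -> legal
(1,3): flips 2 -> legal
(1,4): flips 1 -> legal
(2,1): no bracket -> illegal
(2,4): no bracket -> illegal
(3,4): no bracket -> illegal
(4,1): no bracket -> illegal
(5,0): flips 1 -> legal
(5,1): no bracket -> illegal
W mobility = 5

Answer: B=5 W=5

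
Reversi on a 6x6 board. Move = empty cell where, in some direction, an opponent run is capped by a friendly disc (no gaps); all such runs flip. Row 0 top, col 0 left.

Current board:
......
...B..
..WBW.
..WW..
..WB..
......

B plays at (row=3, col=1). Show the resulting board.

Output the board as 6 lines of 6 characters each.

Place B at (3,1); scan 8 dirs for brackets.
Dir NW: first cell '.' (not opp) -> no flip
Dir N: first cell '.' (not opp) -> no flip
Dir NE: opp run (2,2) capped by B -> flip
Dir W: first cell '.' (not opp) -> no flip
Dir E: opp run (3,2) (3,3), next='.' -> no flip
Dir SW: first cell '.' (not opp) -> no flip
Dir S: first cell '.' (not opp) -> no flip
Dir SE: opp run (4,2), next='.' -> no flip
All flips: (2,2)

Answer: ......
...B..
..BBW.
.BWW..
..WB..
......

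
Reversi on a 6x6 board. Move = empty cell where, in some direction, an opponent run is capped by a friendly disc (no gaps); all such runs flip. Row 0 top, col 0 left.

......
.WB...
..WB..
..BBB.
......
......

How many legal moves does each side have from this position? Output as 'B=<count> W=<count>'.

Answer: B=3 W=5

Derivation:
-- B to move --
(0,0): flips 2 -> legal
(0,1): no bracket -> illegal
(0,2): no bracket -> illegal
(1,0): flips 1 -> legal
(1,3): no bracket -> illegal
(2,0): no bracket -> illegal
(2,1): flips 1 -> legal
(3,1): no bracket -> illegal
B mobility = 3
-- W to move --
(0,1): no bracket -> illegal
(0,2): flips 1 -> legal
(0,3): no bracket -> illegal
(1,3): flips 1 -> legal
(1,4): no bracket -> illegal
(2,1): no bracket -> illegal
(2,4): flips 1 -> legal
(2,5): no bracket -> illegal
(3,1): no bracket -> illegal
(3,5): no bracket -> illegal
(4,1): no bracket -> illegal
(4,2): flips 1 -> legal
(4,3): no bracket -> illegal
(4,4): flips 1 -> legal
(4,5): no bracket -> illegal
W mobility = 5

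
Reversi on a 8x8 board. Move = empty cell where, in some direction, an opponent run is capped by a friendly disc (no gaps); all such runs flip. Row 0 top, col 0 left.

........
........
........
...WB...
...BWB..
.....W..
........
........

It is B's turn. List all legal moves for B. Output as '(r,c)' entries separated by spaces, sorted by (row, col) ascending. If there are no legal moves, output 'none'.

Answer: (2,3) (3,2) (5,4) (6,5)

Derivation:
(2,2): no bracket -> illegal
(2,3): flips 1 -> legal
(2,4): no bracket -> illegal
(3,2): flips 1 -> legal
(3,5): no bracket -> illegal
(4,2): no bracket -> illegal
(4,6): no bracket -> illegal
(5,3): no bracket -> illegal
(5,4): flips 1 -> legal
(5,6): no bracket -> illegal
(6,4): no bracket -> illegal
(6,5): flips 1 -> legal
(6,6): no bracket -> illegal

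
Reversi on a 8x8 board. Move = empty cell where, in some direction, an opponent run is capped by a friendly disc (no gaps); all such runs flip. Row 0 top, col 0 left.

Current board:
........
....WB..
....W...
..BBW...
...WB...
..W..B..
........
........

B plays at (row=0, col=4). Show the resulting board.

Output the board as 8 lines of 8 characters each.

Answer: ....B...
....BB..
....B...
..BBB...
...WB...
..W..B..
........
........

Derivation:
Place B at (0,4); scan 8 dirs for brackets.
Dir NW: edge -> no flip
Dir N: edge -> no flip
Dir NE: edge -> no flip
Dir W: first cell '.' (not opp) -> no flip
Dir E: first cell '.' (not opp) -> no flip
Dir SW: first cell '.' (not opp) -> no flip
Dir S: opp run (1,4) (2,4) (3,4) capped by B -> flip
Dir SE: first cell 'B' (not opp) -> no flip
All flips: (1,4) (2,4) (3,4)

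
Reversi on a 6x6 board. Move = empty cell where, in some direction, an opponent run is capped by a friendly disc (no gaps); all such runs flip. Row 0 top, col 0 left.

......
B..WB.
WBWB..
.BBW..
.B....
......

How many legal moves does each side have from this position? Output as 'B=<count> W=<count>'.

Answer: B=6 W=6

Derivation:
-- B to move --
(0,2): no bracket -> illegal
(0,3): flips 1 -> legal
(0,4): flips 2 -> legal
(1,1): no bracket -> illegal
(1,2): flips 2 -> legal
(2,4): no bracket -> illegal
(3,0): flips 1 -> legal
(3,4): flips 1 -> legal
(4,2): no bracket -> illegal
(4,3): flips 1 -> legal
(4,4): no bracket -> illegal
B mobility = 6
-- W to move --
(0,0): flips 1 -> legal
(0,1): no bracket -> illegal
(0,3): no bracket -> illegal
(0,4): no bracket -> illegal
(0,5): no bracket -> illegal
(1,1): no bracket -> illegal
(1,2): no bracket -> illegal
(1,5): flips 1 -> legal
(2,4): flips 1 -> legal
(2,5): no bracket -> illegal
(3,0): flips 2 -> legal
(3,4): no bracket -> illegal
(4,0): flips 1 -> legal
(4,2): flips 2 -> legal
(4,3): no bracket -> illegal
(5,0): no bracket -> illegal
(5,1): no bracket -> illegal
(5,2): no bracket -> illegal
W mobility = 6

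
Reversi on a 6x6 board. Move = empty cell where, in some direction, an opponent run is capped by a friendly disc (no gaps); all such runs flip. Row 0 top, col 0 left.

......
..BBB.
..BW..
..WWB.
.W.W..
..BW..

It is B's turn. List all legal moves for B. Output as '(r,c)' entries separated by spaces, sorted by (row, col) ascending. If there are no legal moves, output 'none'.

(2,1): no bracket -> illegal
(2,4): flips 1 -> legal
(3,0): flips 1 -> legal
(3,1): flips 2 -> legal
(4,0): no bracket -> illegal
(4,2): flips 1 -> legal
(4,4): flips 1 -> legal
(5,0): flips 3 -> legal
(5,1): no bracket -> illegal
(5,4): flips 1 -> legal

Answer: (2,4) (3,0) (3,1) (4,2) (4,4) (5,0) (5,4)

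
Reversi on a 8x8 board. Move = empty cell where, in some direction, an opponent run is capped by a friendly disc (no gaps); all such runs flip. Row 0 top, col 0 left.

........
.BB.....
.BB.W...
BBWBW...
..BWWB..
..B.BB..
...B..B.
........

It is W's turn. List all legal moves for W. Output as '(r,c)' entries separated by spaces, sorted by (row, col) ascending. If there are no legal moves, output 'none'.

Answer: (0,0) (0,2) (1,0) (2,3) (4,1) (4,6) (5,1) (5,6) (6,1) (6,2) (6,4) (6,5) (7,7)

Derivation:
(0,0): flips 3 -> legal
(0,1): no bracket -> illegal
(0,2): flips 2 -> legal
(0,3): no bracket -> illegal
(1,0): flips 1 -> legal
(1,3): no bracket -> illegal
(2,0): no bracket -> illegal
(2,3): flips 1 -> legal
(3,5): no bracket -> illegal
(3,6): no bracket -> illegal
(4,0): no bracket -> illegal
(4,1): flips 1 -> legal
(4,6): flips 1 -> legal
(5,1): flips 2 -> legal
(5,3): no bracket -> illegal
(5,6): flips 1 -> legal
(5,7): no bracket -> illegal
(6,1): flips 1 -> legal
(6,2): flips 2 -> legal
(6,4): flips 1 -> legal
(6,5): flips 1 -> legal
(6,7): no bracket -> illegal
(7,2): no bracket -> illegal
(7,3): no bracket -> illegal
(7,4): no bracket -> illegal
(7,5): no bracket -> illegal
(7,6): no bracket -> illegal
(7,7): flips 2 -> legal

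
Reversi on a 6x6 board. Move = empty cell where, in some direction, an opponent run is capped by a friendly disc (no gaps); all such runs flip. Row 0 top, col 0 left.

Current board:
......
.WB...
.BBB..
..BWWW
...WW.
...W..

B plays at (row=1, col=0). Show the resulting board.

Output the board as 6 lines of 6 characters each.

Place B at (1,0); scan 8 dirs for brackets.
Dir NW: edge -> no flip
Dir N: first cell '.' (not opp) -> no flip
Dir NE: first cell '.' (not opp) -> no flip
Dir W: edge -> no flip
Dir E: opp run (1,1) capped by B -> flip
Dir SW: edge -> no flip
Dir S: first cell '.' (not opp) -> no flip
Dir SE: first cell 'B' (not opp) -> no flip
All flips: (1,1)

Answer: ......
BBB...
.BBB..
..BWWW
...WW.
...W..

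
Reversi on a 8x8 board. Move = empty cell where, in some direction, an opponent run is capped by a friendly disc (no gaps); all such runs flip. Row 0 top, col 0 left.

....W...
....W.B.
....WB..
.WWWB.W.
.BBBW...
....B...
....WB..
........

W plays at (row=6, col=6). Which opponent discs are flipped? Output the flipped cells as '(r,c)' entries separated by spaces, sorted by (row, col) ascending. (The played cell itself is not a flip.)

Dir NW: first cell '.' (not opp) -> no flip
Dir N: first cell '.' (not opp) -> no flip
Dir NE: first cell '.' (not opp) -> no flip
Dir W: opp run (6,5) capped by W -> flip
Dir E: first cell '.' (not opp) -> no flip
Dir SW: first cell '.' (not opp) -> no flip
Dir S: first cell '.' (not opp) -> no flip
Dir SE: first cell '.' (not opp) -> no flip

Answer: (6,5)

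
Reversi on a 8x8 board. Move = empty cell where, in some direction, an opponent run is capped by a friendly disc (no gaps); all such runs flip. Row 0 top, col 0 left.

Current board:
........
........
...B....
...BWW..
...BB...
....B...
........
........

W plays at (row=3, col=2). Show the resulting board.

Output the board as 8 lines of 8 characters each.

Place W at (3,2); scan 8 dirs for brackets.
Dir NW: first cell '.' (not opp) -> no flip
Dir N: first cell '.' (not opp) -> no flip
Dir NE: opp run (2,3), next='.' -> no flip
Dir W: first cell '.' (not opp) -> no flip
Dir E: opp run (3,3) capped by W -> flip
Dir SW: first cell '.' (not opp) -> no flip
Dir S: first cell '.' (not opp) -> no flip
Dir SE: opp run (4,3) (5,4), next='.' -> no flip
All flips: (3,3)

Answer: ........
........
...B....
..WWWW..
...BB...
....B...
........
........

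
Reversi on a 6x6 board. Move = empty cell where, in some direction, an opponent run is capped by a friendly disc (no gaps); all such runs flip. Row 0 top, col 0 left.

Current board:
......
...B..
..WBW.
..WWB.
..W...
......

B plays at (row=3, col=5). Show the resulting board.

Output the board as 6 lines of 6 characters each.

Answer: ......
...B..
..WBB.
..WWBB
..W...
......

Derivation:
Place B at (3,5); scan 8 dirs for brackets.
Dir NW: opp run (2,4) capped by B -> flip
Dir N: first cell '.' (not opp) -> no flip
Dir NE: edge -> no flip
Dir W: first cell 'B' (not opp) -> no flip
Dir E: edge -> no flip
Dir SW: first cell '.' (not opp) -> no flip
Dir S: first cell '.' (not opp) -> no flip
Dir SE: edge -> no flip
All flips: (2,4)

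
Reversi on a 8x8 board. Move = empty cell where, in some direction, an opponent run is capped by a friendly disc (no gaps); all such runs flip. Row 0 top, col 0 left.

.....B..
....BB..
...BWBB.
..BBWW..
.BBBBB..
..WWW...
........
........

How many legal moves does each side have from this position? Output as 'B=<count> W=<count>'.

Answer: B=6 W=15

Derivation:
-- B to move --
(1,3): no bracket -> illegal
(3,6): flips 2 -> legal
(4,6): no bracket -> illegal
(5,1): no bracket -> illegal
(5,5): no bracket -> illegal
(6,1): flips 1 -> legal
(6,2): flips 2 -> legal
(6,3): flips 3 -> legal
(6,4): flips 2 -> legal
(6,5): flips 1 -> legal
B mobility = 6
-- W to move --
(0,3): no bracket -> illegal
(0,4): flips 1 -> legal
(0,6): flips 1 -> legal
(1,2): flips 1 -> legal
(1,3): flips 3 -> legal
(1,6): flips 1 -> legal
(1,7): flips 1 -> legal
(2,1): flips 2 -> legal
(2,2): flips 3 -> legal
(2,7): flips 2 -> legal
(3,0): flips 1 -> legal
(3,1): flips 3 -> legal
(3,6): flips 1 -> legal
(3,7): no bracket -> illegal
(4,0): no bracket -> illegal
(4,6): no bracket -> illegal
(5,0): no bracket -> illegal
(5,1): flips 2 -> legal
(5,5): flips 1 -> legal
(5,6): flips 1 -> legal
W mobility = 15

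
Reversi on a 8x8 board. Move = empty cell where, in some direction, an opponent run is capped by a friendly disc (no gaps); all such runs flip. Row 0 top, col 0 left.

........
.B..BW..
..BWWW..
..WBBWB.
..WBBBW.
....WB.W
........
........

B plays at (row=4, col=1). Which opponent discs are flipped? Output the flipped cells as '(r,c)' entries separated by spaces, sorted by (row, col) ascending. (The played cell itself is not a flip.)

Answer: (2,3) (3,2) (4,2)

Derivation:
Dir NW: first cell '.' (not opp) -> no flip
Dir N: first cell '.' (not opp) -> no flip
Dir NE: opp run (3,2) (2,3) capped by B -> flip
Dir W: first cell '.' (not opp) -> no flip
Dir E: opp run (4,2) capped by B -> flip
Dir SW: first cell '.' (not opp) -> no flip
Dir S: first cell '.' (not opp) -> no flip
Dir SE: first cell '.' (not opp) -> no flip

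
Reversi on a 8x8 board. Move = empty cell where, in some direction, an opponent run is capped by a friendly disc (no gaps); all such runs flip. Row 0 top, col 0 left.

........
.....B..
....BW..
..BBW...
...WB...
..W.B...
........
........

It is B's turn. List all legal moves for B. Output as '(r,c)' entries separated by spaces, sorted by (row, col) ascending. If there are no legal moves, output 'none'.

Answer: (2,6) (3,5) (4,2) (5,3)

Derivation:
(1,4): no bracket -> illegal
(1,6): no bracket -> illegal
(2,3): no bracket -> illegal
(2,6): flips 1 -> legal
(3,5): flips 2 -> legal
(3,6): no bracket -> illegal
(4,1): no bracket -> illegal
(4,2): flips 1 -> legal
(4,5): no bracket -> illegal
(5,1): no bracket -> illegal
(5,3): flips 1 -> legal
(6,1): no bracket -> illegal
(6,2): no bracket -> illegal
(6,3): no bracket -> illegal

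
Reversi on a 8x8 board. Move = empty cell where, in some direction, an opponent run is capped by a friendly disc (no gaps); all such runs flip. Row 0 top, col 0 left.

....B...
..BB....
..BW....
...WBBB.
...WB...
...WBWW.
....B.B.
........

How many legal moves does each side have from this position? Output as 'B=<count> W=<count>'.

Answer: B=8 W=13

Derivation:
-- B to move --
(1,4): no bracket -> illegal
(2,4): flips 1 -> legal
(3,2): flips 2 -> legal
(4,2): flips 2 -> legal
(4,5): no bracket -> illegal
(4,6): flips 2 -> legal
(4,7): no bracket -> illegal
(5,2): flips 2 -> legal
(5,7): flips 2 -> legal
(6,2): flips 1 -> legal
(6,3): flips 4 -> legal
(6,5): no bracket -> illegal
(6,7): no bracket -> illegal
B mobility = 8
-- W to move --
(0,1): flips 1 -> legal
(0,2): no bracket -> illegal
(0,3): flips 1 -> legal
(0,5): no bracket -> illegal
(1,1): flips 1 -> legal
(1,4): no bracket -> illegal
(1,5): no bracket -> illegal
(2,1): flips 1 -> legal
(2,4): no bracket -> illegal
(2,5): flips 1 -> legal
(2,6): flips 2 -> legal
(2,7): no bracket -> illegal
(3,1): no bracket -> illegal
(3,2): no bracket -> illegal
(3,7): flips 3 -> legal
(4,5): flips 2 -> legal
(4,6): no bracket -> illegal
(4,7): no bracket -> illegal
(5,7): no bracket -> illegal
(6,3): no bracket -> illegal
(6,5): flips 1 -> legal
(6,7): no bracket -> illegal
(7,3): flips 1 -> legal
(7,4): no bracket -> illegal
(7,5): flips 1 -> legal
(7,6): flips 1 -> legal
(7,7): flips 1 -> legal
W mobility = 13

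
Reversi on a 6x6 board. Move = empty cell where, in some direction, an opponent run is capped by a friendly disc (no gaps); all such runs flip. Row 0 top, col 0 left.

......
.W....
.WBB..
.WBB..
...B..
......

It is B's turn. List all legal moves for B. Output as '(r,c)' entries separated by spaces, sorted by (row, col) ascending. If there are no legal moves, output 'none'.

(0,0): flips 1 -> legal
(0,1): no bracket -> illegal
(0,2): no bracket -> illegal
(1,0): flips 1 -> legal
(1,2): no bracket -> illegal
(2,0): flips 1 -> legal
(3,0): flips 1 -> legal
(4,0): flips 1 -> legal
(4,1): no bracket -> illegal
(4,2): no bracket -> illegal

Answer: (0,0) (1,0) (2,0) (3,0) (4,0)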